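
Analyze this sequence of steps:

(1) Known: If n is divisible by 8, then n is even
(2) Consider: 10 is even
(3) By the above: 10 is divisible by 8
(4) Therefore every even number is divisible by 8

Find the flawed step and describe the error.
Step 3: By the above: 10 is divisible by 8

Step 3 commits the fallacy of affirming the consequent. The known fact 'divisible by 8 → even' does NOT imply 'even → divisible by 8'. That would be the converse, which is false. For example, 10 is even but 10 ÷ 8 = 1.25, which is not an integer.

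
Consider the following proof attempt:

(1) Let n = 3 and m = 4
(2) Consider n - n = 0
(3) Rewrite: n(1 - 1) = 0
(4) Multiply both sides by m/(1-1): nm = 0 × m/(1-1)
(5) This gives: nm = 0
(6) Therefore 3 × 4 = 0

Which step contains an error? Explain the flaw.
Step 4: Multiply both sides by m/(1-1): nm = 0 × m/(1-1)

Step 4 multiplies both sides by m/(1-1). However, 1-1 = 0, so this is multiplication by m/0, which is undefined. We cannot multiply by an undefined expression.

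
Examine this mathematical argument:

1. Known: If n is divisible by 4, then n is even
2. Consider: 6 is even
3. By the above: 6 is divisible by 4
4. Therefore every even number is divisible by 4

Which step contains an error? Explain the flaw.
Step 3: By the above: 6 is divisible by 4

Step 3 commits the fallacy of affirming the consequent. The known fact 'divisible by 4 → even' does NOT imply 'even → divisible by 4'. That would be the converse, which is false. For example, 6 is even but 6 ÷ 4 = 1.50, which is not an integer.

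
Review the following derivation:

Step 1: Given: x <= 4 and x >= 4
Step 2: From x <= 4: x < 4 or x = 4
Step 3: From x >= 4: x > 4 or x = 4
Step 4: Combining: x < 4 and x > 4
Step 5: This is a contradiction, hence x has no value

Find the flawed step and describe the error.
Step 4: Combining: x < 4 and x > 4

Step 4 incorrectly combines the conditions. From x <= 4 and x >= 4, the intersection is x = 4. The error treats the 'or' cases as 'and' requirements. The correct conclusion is that x = 4 is the unique solution, not that no solution exists.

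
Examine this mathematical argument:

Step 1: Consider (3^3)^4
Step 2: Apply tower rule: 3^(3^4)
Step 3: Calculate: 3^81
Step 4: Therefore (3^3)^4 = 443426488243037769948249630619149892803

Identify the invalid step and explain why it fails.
Step 2: Apply tower rule: 3^(3^4)

Step 2 incorrectly states that (a^b)^c = a^(b^c). The correct rule is (a^b)^c = a^(b×c). The actual value is (3^3)^4 = 3^12 = 531441, not 3^81 = 443426488243037769948249630619149892803.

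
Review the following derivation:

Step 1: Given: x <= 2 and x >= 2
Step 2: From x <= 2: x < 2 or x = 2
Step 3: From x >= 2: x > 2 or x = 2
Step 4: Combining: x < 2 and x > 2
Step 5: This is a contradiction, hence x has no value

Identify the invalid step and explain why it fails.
Step 4: Combining: x < 2 and x > 2

Step 4 incorrectly combines the conditions. From x <= 2 and x >= 2, the intersection is x = 2. The error treats the 'or' cases as 'and' requirements. The correct conclusion is that x = 2 is the unique solution, not that no solution exists.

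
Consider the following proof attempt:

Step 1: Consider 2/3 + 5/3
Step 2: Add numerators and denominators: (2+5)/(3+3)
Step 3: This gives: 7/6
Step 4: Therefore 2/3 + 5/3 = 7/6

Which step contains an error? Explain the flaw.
Step 2: Add numerators and denominators: (2+5)/(3+3)

Step 2 incorrectly adds fractions by separately adding numerators and denominators. This is wrong. The correct method requires a common denominator: 2/3 + 5/3 = (2×3 + 5×3)/(3×3) = 21/9 = 7/3. The method used gives 7/6, which is different.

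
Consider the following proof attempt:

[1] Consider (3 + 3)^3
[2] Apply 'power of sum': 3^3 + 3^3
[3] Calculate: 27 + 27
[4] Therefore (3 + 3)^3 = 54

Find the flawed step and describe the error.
Step 2: Apply 'power of sum': 3^3 + 3^3

Step 2 incorrectly applies a non-existent rule '(a+b)^n = a^n + b^n'. This is false in general. The correct expansion uses the binomial theorem. The actual value is (3 + 3)^3 = 6^3 = 216, not 54.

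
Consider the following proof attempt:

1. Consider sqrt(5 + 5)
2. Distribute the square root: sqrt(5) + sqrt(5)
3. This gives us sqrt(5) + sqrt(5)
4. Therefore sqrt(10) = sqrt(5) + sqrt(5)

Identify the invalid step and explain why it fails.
Step 2: Distribute the square root: sqrt(5) + sqrt(5)

Step 2 incorrectly 'distributes' the square root over addition. The square root function does not distribute: sqrt(a + b) ≠ sqrt(a) + sqrt(b). In fact, sqrt(5 + 5) = sqrt(10) ≈ 3.1623, while sqrt(5) + sqrt(5) ≈ 4.4721.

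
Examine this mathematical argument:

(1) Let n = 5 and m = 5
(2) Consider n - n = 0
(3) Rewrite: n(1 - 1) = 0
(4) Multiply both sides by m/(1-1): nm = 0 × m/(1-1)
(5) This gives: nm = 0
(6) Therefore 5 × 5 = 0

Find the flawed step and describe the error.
Step 4: Multiply both sides by m/(1-1): nm = 0 × m/(1-1)

Step 4 multiplies both sides by m/(1-1). However, 1-1 = 0, so this is multiplication by m/0, which is undefined. We cannot multiply by an undefined expression.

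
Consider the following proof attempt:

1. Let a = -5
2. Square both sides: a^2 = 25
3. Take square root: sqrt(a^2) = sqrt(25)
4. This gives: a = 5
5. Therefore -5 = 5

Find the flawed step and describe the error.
Step 4: This gives: a = 5

Step 4 incorrectly states that sqrt(a^2) = a. The correct identity is sqrt(a^2) = |a|. Since a = -5 < 0, we have sqrt(a^2) = |-5| = 5, not a = -5.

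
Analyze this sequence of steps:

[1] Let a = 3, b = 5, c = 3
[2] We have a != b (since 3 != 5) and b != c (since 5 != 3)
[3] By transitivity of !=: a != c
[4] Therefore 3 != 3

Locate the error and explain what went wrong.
Step 3: By transitivity of !=: a != c

Step 3 incorrectly applies transitivity to the '!=' relation. Transitivity states: if a R b and b R c, then a R c. However, '!=' is not transitive. Counterexample: 3 != 5 and 5 != 3, but 3 = 3 (both equal 3). Transitivity holds for relations like <, <=, =, but not for !=.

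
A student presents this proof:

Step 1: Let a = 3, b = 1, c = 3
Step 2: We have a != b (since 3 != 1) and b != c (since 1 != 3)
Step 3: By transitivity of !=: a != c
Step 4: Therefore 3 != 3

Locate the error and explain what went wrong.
Step 3: By transitivity of !=: a != c

Step 3 incorrectly applies transitivity to the '!=' relation. Transitivity states: if a R b and b R c, then a R c. However, '!=' is not transitive. Counterexample: 3 != 1 and 1 != 3, but 3 = 3 (both equal 3). Transitivity holds for relations like <, <=, =, but not for !=.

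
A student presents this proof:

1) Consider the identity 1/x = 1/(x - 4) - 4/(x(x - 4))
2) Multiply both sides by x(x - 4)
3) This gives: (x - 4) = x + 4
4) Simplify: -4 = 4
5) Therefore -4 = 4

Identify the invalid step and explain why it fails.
Step 3: This gives: (x - 4) = x + 4

Step 3 makes a sign error when clearing denominators. Multiplying -4/(x(x - 4)) by x(x - 4) gives -4, not +4. The correct result is (x - 4) = x - 4, which is trivially true, not (x - 4) = x + 4. (Step 1 is a valid identity: 1/(x - 4) - 4/(x(x - 4)) = (x - 4)/(x(x - 4)) = 1/x.)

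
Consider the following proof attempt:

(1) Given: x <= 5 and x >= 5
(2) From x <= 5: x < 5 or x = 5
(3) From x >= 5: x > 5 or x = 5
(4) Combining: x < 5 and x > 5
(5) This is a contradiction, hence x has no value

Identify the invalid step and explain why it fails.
Step 4: Combining: x < 5 and x > 5

Step 4 incorrectly combines the conditions. From x <= 5 and x >= 5, the intersection is x = 5. The error treats the 'or' cases as 'and' requirements. The correct conclusion is that x = 5 is the unique solution, not that no solution exists.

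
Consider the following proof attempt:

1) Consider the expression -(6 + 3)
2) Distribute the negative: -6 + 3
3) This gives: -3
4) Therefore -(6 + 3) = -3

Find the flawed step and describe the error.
Step 2: Distribute the negative: -6 + 3

Step 2 incorrectly distributes the negative sign. The correct distribution is -(6 + 3) = -6 - 3 = -9. The negative must be applied to both terms, not just the first. The error treats -(6 + 3) as -6 + 3, which equals -3 instead of -9.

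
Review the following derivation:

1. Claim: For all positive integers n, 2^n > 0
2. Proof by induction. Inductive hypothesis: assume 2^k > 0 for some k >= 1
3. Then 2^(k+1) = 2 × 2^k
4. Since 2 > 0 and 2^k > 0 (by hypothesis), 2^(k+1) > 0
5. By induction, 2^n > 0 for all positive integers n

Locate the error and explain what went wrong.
Step 5: By induction, 2^n > 0 for all positive integers n

Step 5 concludes the proof by induction, but no base case was ever established. A valid induction proof requires: (1) a base case proving 2^1 > 0, and (2) an inductive step showing IF 2^k > 0 THEN 2^(k+1) > 0. Steps 2-4 correctly establish the inductive step, but without the base case the conclusion in step 5 does not follow.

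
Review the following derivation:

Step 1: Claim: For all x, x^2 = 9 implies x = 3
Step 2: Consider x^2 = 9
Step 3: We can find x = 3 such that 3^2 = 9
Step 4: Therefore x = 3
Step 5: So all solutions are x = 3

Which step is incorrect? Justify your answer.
Step 4: Therefore x = 3

Step 4 incorrectly concludes that x = 3 is the only solution. The proof shows that x = 3 is A solution (existence), but does not show it is the ONLY solution (uniqueness). In fact, x = -3 is also a solution since (-3)^2 = 9. Finding one solution doesn't prove there are no others.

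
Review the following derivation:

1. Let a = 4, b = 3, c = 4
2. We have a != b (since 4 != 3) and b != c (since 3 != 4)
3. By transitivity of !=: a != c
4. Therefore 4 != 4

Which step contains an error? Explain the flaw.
Step 3: By transitivity of !=: a != c

Step 3 incorrectly applies transitivity to the '!=' relation. Transitivity states: if a R b and b R c, then a R c. However, '!=' is not transitive. Counterexample: 4 != 3 and 3 != 4, but 4 = 4 (both equal 4). Transitivity holds for relations like <, <=, =, but not for !=.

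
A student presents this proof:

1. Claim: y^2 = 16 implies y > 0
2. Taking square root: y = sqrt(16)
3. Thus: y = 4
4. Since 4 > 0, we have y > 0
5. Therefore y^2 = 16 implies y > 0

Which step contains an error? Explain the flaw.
Step 2: Taking square root: y = sqrt(16)

Step 2 takes the square root and assumes the positive root only. The equation y^2 = 16 actually has two solutions: y = 4 and y = -4. The proof silently assumes y > 0 without justification, then uses this assumption to conclude y > 0, which is circular. The counterexample y = -4 shows the claim is false.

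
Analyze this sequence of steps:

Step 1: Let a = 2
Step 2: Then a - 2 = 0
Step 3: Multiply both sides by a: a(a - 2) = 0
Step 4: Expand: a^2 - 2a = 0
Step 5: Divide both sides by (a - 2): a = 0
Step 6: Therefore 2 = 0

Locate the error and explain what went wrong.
Step 5: Divide both sides by (a - 2): a = 0

Step 5 divides both sides by (a - 2). However, since a = 2, we have (a - 2) = 0. Division by zero is undefined, making this step invalid.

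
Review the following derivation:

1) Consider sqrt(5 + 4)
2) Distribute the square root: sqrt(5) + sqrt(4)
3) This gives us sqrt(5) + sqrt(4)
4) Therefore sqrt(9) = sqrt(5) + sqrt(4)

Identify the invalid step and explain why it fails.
Step 2: Distribute the square root: sqrt(5) + sqrt(4)

Step 2 incorrectly 'distributes' the square root over addition. The square root function does not distribute: sqrt(a + b) ≠ sqrt(a) + sqrt(b). In fact, sqrt(5 + 4) = sqrt(9) ≈ 3.0000, while sqrt(5) + sqrt(4) ≈ 4.2361.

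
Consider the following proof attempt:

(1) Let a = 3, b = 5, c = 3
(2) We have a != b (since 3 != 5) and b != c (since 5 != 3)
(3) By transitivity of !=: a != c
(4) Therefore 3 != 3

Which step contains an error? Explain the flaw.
Step 3: By transitivity of !=: a != c

Step 3 incorrectly applies transitivity to the '!=' relation. Transitivity states: if a R b and b R c, then a R c. However, '!=' is not transitive. Counterexample: 3 != 5 and 5 != 3, but 3 = 3 (both equal 3). Transitivity holds for relations like <, <=, =, but not for !=.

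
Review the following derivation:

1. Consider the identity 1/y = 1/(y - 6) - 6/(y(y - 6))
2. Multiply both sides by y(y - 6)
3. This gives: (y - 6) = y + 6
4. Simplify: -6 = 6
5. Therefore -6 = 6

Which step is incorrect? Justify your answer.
Step 3: This gives: (y - 6) = y + 6

Step 3 makes a sign error when clearing denominators. Multiplying -6/(y(y - 6)) by y(y - 6) gives -6, not +6. The correct result is (y - 6) = y - 6, which is trivially true, not (y - 6) = y + 6. (Step 1 is a valid identity: 1/(y - 6) - 6/(y(y - 6)) = (y - 6)/(y(y - 6)) = 1/y.)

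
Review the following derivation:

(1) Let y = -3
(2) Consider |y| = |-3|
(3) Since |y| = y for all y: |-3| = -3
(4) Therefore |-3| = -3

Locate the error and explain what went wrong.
Step 3: Since |y| = y for all y: |-3| = -3

Step 3 incorrectly states that |y| = y for all y. The correct definition is |y| = y when y >= 0, and |y| = -y when y < 0. Since -3 < 0, we have |-3| = -(-3) = 3, not -3.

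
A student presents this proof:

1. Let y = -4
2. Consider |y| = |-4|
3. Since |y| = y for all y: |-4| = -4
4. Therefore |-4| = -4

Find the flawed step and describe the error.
Step 3: Since |y| = y for all y: |-4| = -4

Step 3 incorrectly states that |y| = y for all y. The correct definition is |y| = y when y >= 0, and |y| = -y when y < 0. Since -4 < 0, we have |-4| = -(-4) = 4, not -4.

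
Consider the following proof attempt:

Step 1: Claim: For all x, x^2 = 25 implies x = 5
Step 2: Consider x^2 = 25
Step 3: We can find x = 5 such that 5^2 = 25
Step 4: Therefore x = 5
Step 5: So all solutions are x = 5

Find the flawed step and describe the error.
Step 4: Therefore x = 5

Step 4 incorrectly concludes that x = 5 is the only solution. The proof shows that x = 5 is A solution (existence), but does not show it is the ONLY solution (uniqueness). In fact, x = -5 is also a solution since (-5)^2 = 25. Finding one solution doesn't prove there are no others.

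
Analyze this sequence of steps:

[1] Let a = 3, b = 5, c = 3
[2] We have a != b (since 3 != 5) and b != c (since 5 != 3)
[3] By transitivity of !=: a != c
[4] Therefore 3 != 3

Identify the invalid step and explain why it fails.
Step 3: By transitivity of !=: a != c

Step 3 incorrectly applies transitivity to the '!=' relation. Transitivity states: if a R b and b R c, then a R c. However, '!=' is not transitive. Counterexample: 3 != 5 and 5 != 3, but 3 = 3 (both equal 3). Transitivity holds for relations like <, <=, =, but not for !=.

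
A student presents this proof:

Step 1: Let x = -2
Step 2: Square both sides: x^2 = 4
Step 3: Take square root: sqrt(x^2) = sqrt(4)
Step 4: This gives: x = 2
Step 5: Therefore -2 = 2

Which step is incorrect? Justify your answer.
Step 4: This gives: x = 2

Step 4 incorrectly states that sqrt(x^2) = x. The correct identity is sqrt(x^2) = |x|. Since x = -2 < 0, we have sqrt(x^2) = |-2| = 2, not x = -2.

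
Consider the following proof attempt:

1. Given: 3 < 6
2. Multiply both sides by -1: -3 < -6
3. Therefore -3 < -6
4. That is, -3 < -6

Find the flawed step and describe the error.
Step 2: Multiply both sides by -1: -3 < -6

Step 2 multiplies both sides by -1 but fails to reverse the inequality sign. When multiplying (or dividing) an inequality by a negative number, the direction must be reversed. Since 3 < 6, we should get -3 > -6, i.e., -3 > -6.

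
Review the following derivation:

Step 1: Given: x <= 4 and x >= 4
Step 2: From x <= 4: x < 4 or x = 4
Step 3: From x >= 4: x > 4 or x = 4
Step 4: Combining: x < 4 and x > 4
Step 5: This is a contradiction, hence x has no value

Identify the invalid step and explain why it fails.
Step 4: Combining: x < 4 and x > 4

Step 4 incorrectly combines the conditions. From x <= 4 and x >= 4, the intersection is x = 4. The error treats the 'or' cases as 'and' requirements. The correct conclusion is that x = 4 is the unique solution, not that no solution exists.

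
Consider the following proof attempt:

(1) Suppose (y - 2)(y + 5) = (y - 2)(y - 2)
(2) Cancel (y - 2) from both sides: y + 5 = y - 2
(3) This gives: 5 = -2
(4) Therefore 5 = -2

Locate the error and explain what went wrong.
Step 2: Cancel (y - 2) from both sides: y + 5 = y - 2

Step 2 cancels (y - 2) from both sides. This is only valid if (y - 2) ≠ 0, i.e., y ≠ 2. When y = 2, both sides equal zero regardless of the other factors. The correct approach requires considering y = 2 as a separate case.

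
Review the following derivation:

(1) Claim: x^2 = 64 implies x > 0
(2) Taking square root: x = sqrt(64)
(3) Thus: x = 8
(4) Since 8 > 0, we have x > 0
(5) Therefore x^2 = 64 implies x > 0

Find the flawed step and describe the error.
Step 2: Taking square root: x = sqrt(64)

Step 2 takes the square root and assumes the positive root only. The equation x^2 = 64 actually has two solutions: x = 8 and x = -8. The proof silently assumes x > 0 without justification, then uses this assumption to conclude x > 0, which is circular. The counterexample x = -8 shows the claim is false.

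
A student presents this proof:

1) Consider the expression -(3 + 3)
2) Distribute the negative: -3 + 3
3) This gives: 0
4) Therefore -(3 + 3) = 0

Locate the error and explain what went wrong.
Step 2: Distribute the negative: -3 + 3

Step 2 incorrectly distributes the negative sign. The correct distribution is -(3 + 3) = -3 - 3 = -6. The negative must be applied to both terms, not just the first. The error treats -(3 + 3) as -3 + 3, which equals 0 instead of -6.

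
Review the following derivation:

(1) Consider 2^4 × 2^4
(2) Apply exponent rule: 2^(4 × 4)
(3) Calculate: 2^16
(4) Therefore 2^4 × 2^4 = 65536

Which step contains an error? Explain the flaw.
Step 2: Apply exponent rule: 2^(4 × 4)

Step 2 incorrectly states that a^b × a^c = a^(b×c). The correct rule is a^b × a^c = a^(b+c). The actual value is 2^4 × 2^4 = 2^8 = 256, not 2^16 = 65536.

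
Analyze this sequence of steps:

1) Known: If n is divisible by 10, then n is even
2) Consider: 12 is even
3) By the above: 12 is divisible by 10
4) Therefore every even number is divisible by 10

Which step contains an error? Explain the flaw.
Step 3: By the above: 12 is divisible by 10

Step 3 commits the fallacy of affirming the consequent. The known fact 'divisible by 10 → even' does NOT imply 'even → divisible by 10'. That would be the converse, which is false. For example, 12 is even but 12 ÷ 10 = 1.20, which is not an integer.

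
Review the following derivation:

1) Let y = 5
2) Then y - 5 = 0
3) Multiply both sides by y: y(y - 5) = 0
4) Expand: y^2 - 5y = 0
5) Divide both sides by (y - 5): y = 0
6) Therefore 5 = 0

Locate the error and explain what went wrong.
Step 5: Divide both sides by (y - 5): y = 0

Step 5 divides both sides by (y - 5). However, since y = 5, we have (y - 5) = 0. Division by zero is undefined, making this step invalid.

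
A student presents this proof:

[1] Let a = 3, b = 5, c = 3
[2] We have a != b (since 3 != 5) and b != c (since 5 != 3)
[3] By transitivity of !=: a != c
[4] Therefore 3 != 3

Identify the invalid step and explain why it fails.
Step 3: By transitivity of !=: a != c

Step 3 incorrectly applies transitivity to the '!=' relation. Transitivity states: if a R b and b R c, then a R c. However, '!=' is not transitive. Counterexample: 3 != 5 and 5 != 3, but 3 = 3 (both equal 3). Transitivity holds for relations like <, <=, =, but not for !=.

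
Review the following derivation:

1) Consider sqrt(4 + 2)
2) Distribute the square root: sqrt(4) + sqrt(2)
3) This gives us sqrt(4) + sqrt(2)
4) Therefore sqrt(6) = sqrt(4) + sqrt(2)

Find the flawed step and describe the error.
Step 2: Distribute the square root: sqrt(4) + sqrt(2)

Step 2 incorrectly 'distributes' the square root over addition. The square root function does not distribute: sqrt(a + b) ≠ sqrt(a) + sqrt(b). In fact, sqrt(4 + 2) = sqrt(6) ≈ 2.4495, while sqrt(4) + sqrt(2) ≈ 3.4142.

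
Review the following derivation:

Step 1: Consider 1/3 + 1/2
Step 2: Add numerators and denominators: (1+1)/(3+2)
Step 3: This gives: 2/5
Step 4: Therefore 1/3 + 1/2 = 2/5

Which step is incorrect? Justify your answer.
Step 2: Add numerators and denominators: (1+1)/(3+2)

Step 2 incorrectly adds fractions by separately adding numerators and denominators. This is wrong. The correct method requires a common denominator: 1/3 + 1/2 = (1×2 + 1×3)/(3×2) = 5/6 = 5/6. The method used gives 2/5, which is different.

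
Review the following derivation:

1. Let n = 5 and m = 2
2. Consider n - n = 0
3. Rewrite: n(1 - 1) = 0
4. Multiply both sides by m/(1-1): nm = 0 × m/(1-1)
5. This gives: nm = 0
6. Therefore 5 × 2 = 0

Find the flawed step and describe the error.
Step 4: Multiply both sides by m/(1-1): nm = 0 × m/(1-1)

Step 4 multiplies both sides by m/(1-1). However, 1-1 = 0, so this is multiplication by m/0, which is undefined. We cannot multiply by an undefined expression.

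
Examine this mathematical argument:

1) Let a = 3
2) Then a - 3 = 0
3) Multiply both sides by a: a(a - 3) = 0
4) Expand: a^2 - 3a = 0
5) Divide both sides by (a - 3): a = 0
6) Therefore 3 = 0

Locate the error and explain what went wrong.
Step 5: Divide both sides by (a - 3): a = 0

Step 5 divides both sides by (a - 3). However, since a = 3, we have (a - 3) = 0. Division by zero is undefined, making this step invalid.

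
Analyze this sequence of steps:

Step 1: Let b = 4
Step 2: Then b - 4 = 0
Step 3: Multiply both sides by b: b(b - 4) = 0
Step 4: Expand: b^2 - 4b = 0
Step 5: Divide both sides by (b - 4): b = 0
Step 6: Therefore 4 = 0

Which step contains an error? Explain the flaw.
Step 5: Divide both sides by (b - 4): b = 0

Step 5 divides both sides by (b - 4). However, since b = 4, we have (b - 4) = 0. Division by zero is undefined, making this step invalid.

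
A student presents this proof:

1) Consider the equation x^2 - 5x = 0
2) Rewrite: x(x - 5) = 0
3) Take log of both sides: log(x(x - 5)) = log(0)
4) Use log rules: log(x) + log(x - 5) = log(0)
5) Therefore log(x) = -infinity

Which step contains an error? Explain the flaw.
Step 3: Take log of both sides: log(x(x - 5)) = log(0)

Step 3 takes the logarithm of both sides, resulting in log(0) on the right side. The logarithm is only defined for positive numbers; log(0) is undefined (approaches negative infinity). This operation is invalid.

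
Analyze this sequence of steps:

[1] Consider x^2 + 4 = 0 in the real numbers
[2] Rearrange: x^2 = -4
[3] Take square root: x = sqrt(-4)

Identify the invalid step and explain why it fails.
Step 3: Take square root: x = sqrt(-4)

Step 3 takes the square root of -4, which is negative. In the real number system, the square root of a negative number is undefined. The equation x^2 + 4 = 0 has no real solutions. Square roots of negative numbers only exist in the complex numbers.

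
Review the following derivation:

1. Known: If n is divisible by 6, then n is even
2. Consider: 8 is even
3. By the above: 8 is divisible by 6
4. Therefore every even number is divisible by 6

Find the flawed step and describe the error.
Step 3: By the above: 8 is divisible by 6

Step 3 commits the fallacy of affirming the consequent. The known fact 'divisible by 6 → even' does NOT imply 'even → divisible by 6'. That would be the converse, which is false. For example, 8 is even but 8 ÷ 6 = 1.33, which is not an integer.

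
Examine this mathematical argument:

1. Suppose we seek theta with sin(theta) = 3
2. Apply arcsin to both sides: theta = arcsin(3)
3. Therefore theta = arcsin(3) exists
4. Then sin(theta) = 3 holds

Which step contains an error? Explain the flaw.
Step 2: Apply arcsin to both sides: theta = arcsin(3)

Step 2 applies arcsin to 3. However, arcsin(x) is only defined for x in [-1, 1] because sin(theta) can only produce values in that range. Since |3| > 1, arcsin(3) is undefined. There is no angle whose sine equals 3.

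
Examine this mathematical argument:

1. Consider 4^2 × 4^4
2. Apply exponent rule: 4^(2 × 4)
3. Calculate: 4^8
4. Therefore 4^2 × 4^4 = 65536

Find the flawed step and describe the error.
Step 2: Apply exponent rule: 4^(2 × 4)

Step 2 incorrectly states that a^b × a^c = a^(b×c). The correct rule is a^b × a^c = a^(b+c). The actual value is 4^2 × 4^4 = 4^6 = 4096, not 4^8 = 65536.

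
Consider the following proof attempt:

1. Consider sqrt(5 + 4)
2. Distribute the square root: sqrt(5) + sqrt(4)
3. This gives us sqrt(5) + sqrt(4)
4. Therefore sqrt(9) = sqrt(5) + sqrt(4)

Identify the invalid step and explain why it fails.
Step 2: Distribute the square root: sqrt(5) + sqrt(4)

Step 2 incorrectly 'distributes' the square root over addition. The square root function does not distribute: sqrt(a + b) ≠ sqrt(a) + sqrt(b). In fact, sqrt(5 + 4) = sqrt(9) ≈ 3.0000, while sqrt(5) + sqrt(4) ≈ 4.2361.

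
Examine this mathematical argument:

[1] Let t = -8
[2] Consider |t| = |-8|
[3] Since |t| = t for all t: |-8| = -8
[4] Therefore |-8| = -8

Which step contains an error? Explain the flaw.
Step 3: Since |t| = t for all t: |-8| = -8

Step 3 incorrectly states that |t| = t for all t. The correct definition is |t| = t when t >= 0, and |t| = -t when t < 0. Since -8 < 0, we have |-8| = -(-8) = 8, not -8.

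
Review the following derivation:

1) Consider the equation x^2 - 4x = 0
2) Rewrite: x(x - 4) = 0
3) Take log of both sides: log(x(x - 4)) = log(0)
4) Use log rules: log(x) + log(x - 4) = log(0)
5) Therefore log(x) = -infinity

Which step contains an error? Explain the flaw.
Step 3: Take log of both sides: log(x(x - 4)) = log(0)

Step 3 takes the logarithm of both sides, resulting in log(0) on the right side. The logarithm is only defined for positive numbers; log(0) is undefined (approaches negative infinity). This operation is invalid.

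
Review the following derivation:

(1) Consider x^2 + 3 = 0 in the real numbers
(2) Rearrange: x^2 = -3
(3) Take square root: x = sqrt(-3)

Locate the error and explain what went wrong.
Step 3: Take square root: x = sqrt(-3)

Step 3 takes the square root of -3, which is negative. In the real number system, the square root of a negative number is undefined. The equation x^2 + 3 = 0 has no real solutions. Square roots of negative numbers only exist in the complex numbers.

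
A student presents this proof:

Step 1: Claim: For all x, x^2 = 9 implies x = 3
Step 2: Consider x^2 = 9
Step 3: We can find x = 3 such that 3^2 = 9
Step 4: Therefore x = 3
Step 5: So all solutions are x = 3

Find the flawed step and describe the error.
Step 4: Therefore x = 3

Step 4 incorrectly concludes that x = 3 is the only solution. The proof shows that x = 3 is A solution (existence), but does not show it is the ONLY solution (uniqueness). In fact, x = -3 is also a solution since (-3)^2 = 9. Finding one solution doesn't prove there are no others.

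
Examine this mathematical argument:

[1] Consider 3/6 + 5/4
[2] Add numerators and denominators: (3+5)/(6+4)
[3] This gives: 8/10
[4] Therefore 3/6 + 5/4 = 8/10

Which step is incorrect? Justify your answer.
Step 2: Add numerators and denominators: (3+5)/(6+4)

Step 2 incorrectly adds fractions by separately adding numerators and denominators. This is wrong. The correct method requires a common denominator: 3/6 + 5/4 = (3×4 + 5×6)/(6×4) = 42/24 = 7/4. The method used gives 8/10, which is different.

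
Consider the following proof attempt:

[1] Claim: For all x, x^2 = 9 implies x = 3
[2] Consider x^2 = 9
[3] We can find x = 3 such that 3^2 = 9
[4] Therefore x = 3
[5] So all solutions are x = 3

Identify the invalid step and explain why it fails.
Step 4: Therefore x = 3

Step 4 incorrectly concludes that x = 3 is the only solution. The proof shows that x = 3 is A solution (existence), but does not show it is the ONLY solution (uniqueness). In fact, x = -3 is also a solution since (-3)^2 = 9. Finding one solution doesn't prove there are no others.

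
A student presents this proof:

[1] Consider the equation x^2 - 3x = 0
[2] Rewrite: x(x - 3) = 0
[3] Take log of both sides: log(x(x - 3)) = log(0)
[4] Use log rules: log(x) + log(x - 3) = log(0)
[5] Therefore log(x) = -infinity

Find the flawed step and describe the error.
Step 3: Take log of both sides: log(x(x - 3)) = log(0)

Step 3 takes the logarithm of both sides, resulting in log(0) on the right side. The logarithm is only defined for positive numbers; log(0) is undefined (approaches negative infinity). This operation is invalid.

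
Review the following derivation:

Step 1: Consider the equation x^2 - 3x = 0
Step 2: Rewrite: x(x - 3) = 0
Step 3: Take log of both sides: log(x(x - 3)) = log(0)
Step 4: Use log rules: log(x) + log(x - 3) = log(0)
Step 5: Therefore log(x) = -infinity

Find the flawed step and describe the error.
Step 3: Take log of both sides: log(x(x - 3)) = log(0)

Step 3 takes the logarithm of both sides, resulting in log(0) on the right side. The logarithm is only defined for positive numbers; log(0) is undefined (approaches negative infinity). This operation is invalid.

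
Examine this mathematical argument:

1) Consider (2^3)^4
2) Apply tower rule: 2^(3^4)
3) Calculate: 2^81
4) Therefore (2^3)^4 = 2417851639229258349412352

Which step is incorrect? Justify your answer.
Step 2: Apply tower rule: 2^(3^4)

Step 2 incorrectly states that (a^b)^c = a^(b^c). The correct rule is (a^b)^c = a^(b×c). The actual value is (2^3)^4 = 2^12 = 4096, not 2^81 = 2417851639229258349412352.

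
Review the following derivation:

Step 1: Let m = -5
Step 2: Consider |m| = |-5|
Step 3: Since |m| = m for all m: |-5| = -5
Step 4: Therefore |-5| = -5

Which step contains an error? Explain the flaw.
Step 3: Since |m| = m for all m: |-5| = -5

Step 3 incorrectly states that |m| = m for all m. The correct definition is |m| = m when m >= 0, and |m| = -m when m < 0. Since -5 < 0, we have |-5| = -(-5) = 5, not -5.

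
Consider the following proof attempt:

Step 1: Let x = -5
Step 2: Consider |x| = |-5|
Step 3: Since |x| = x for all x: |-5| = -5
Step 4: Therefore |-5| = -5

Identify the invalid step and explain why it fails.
Step 3: Since |x| = x for all x: |-5| = -5

Step 3 incorrectly states that |x| = x for all x. The correct definition is |x| = x when x >= 0, and |x| = -x when x < 0. Since -5 < 0, we have |-5| = -(-5) = 5, not -5.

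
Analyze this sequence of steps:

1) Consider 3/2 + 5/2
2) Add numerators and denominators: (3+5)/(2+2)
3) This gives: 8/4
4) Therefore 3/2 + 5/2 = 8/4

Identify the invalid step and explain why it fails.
Step 2: Add numerators and denominators: (3+5)/(2+2)

Step 2 incorrectly adds fractions by separately adding numerators and denominators. This is wrong. The correct method requires a common denominator: 3/2 + 5/2 = (3×2 + 5×2)/(2×2) = 16/4 = 4. The method used gives 8/4, which is different.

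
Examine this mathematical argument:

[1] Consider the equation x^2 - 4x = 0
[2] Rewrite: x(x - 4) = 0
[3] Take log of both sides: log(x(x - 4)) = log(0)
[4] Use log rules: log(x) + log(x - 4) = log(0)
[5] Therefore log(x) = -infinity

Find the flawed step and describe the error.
Step 3: Take log of both sides: log(x(x - 4)) = log(0)

Step 3 takes the logarithm of both sides, resulting in log(0) on the right side. The logarithm is only defined for positive numbers; log(0) is undefined (approaches negative infinity). This operation is invalid.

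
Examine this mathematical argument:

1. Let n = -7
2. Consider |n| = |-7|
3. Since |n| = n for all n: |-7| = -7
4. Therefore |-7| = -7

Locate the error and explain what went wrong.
Step 3: Since |n| = n for all n: |-7| = -7

Step 3 incorrectly states that |n| = n for all n. The correct definition is |n| = n when n >= 0, and |n| = -n when n < 0. Since -7 < 0, we have |-7| = -(-7) = 7, not -7.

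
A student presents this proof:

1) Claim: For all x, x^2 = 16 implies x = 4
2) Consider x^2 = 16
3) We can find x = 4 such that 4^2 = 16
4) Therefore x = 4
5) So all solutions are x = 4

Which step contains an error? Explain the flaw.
Step 4: Therefore x = 4

Step 4 incorrectly concludes that x = 4 is the only solution. The proof shows that x = 4 is A solution (existence), but does not show it is the ONLY solution (uniqueness). In fact, x = -4 is also a solution since (-4)^2 = 16. Finding one solution doesn't prove there are no others.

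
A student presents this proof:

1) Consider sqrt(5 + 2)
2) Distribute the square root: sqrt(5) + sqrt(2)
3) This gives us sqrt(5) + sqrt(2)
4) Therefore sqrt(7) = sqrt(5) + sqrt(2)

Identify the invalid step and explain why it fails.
Step 2: Distribute the square root: sqrt(5) + sqrt(2)

Step 2 incorrectly 'distributes' the square root over addition. The square root function does not distribute: sqrt(a + b) ≠ sqrt(a) + sqrt(b). In fact, sqrt(5 + 2) = sqrt(7) ≈ 2.6458, while sqrt(5) + sqrt(2) ≈ 3.6503.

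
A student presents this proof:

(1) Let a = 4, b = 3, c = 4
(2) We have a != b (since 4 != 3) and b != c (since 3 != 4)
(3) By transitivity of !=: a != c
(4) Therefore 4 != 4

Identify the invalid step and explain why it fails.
Step 3: By transitivity of !=: a != c

Step 3 incorrectly applies transitivity to the '!=' relation. Transitivity states: if a R b and b R c, then a R c. However, '!=' is not transitive. Counterexample: 4 != 3 and 3 != 4, but 4 = 4 (both equal 4). Transitivity holds for relations like <, <=, =, but not for !=.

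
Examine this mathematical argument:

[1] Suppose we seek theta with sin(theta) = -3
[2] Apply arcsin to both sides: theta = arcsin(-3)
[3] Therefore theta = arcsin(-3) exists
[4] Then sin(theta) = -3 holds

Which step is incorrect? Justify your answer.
Step 2: Apply arcsin to both sides: theta = arcsin(-3)

Step 2 applies arcsin to -3. However, arcsin(x) is only defined for x in [-1, 1] because sin(theta) can only produce values in that range. Since |-3| > 1, arcsin(-3) is undefined. There is no angle whose sine equals -3.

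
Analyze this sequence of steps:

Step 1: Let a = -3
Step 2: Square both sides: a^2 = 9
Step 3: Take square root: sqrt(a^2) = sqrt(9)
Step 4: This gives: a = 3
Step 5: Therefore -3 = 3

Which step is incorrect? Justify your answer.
Step 4: This gives: a = 3

Step 4 incorrectly states that sqrt(a^2) = a. The correct identity is sqrt(a^2) = |a|. Since a = -3 < 0, we have sqrt(a^2) = |-3| = 3, not a = -3.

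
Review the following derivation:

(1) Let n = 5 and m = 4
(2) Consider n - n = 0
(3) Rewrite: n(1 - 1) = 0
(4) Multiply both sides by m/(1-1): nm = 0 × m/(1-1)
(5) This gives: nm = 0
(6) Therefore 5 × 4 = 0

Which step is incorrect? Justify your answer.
Step 4: Multiply both sides by m/(1-1): nm = 0 × m/(1-1)

Step 4 multiplies both sides by m/(1-1). However, 1-1 = 0, so this is multiplication by m/0, which is undefined. We cannot multiply by an undefined expression.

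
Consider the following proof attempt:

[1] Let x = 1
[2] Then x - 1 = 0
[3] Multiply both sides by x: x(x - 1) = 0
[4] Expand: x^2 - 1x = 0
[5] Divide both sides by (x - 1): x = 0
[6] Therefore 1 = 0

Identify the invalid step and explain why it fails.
Step 5: Divide both sides by (x - 1): x = 0

Step 5 divides both sides by (x - 1). However, since x = 1, we have (x - 1) = 0. Division by zero is undefined, making this step invalid.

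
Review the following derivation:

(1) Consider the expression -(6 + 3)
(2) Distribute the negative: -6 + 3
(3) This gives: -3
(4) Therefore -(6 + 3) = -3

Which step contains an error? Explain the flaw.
Step 2: Distribute the negative: -6 + 3

Step 2 incorrectly distributes the negative sign. The correct distribution is -(6 + 3) = -6 - 3 = -9. The negative must be applied to both terms, not just the first. The error treats -(6 + 3) as -6 + 3, which equals -3 instead of -9.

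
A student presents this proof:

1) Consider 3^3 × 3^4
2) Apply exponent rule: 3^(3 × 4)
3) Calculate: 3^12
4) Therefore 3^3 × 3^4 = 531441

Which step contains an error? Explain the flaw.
Step 2: Apply exponent rule: 3^(3 × 4)

Step 2 incorrectly states that a^b × a^c = a^(b×c). The correct rule is a^b × a^c = a^(b+c). The actual value is 3^3 × 3^4 = 3^7 = 2187, not 3^12 = 531441.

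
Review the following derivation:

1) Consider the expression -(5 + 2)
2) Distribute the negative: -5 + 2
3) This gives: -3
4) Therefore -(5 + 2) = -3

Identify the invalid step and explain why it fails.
Step 2: Distribute the negative: -5 + 2

Step 2 incorrectly distributes the negative sign. The correct distribution is -(5 + 2) = -5 - 2 = -7. The negative must be applied to both terms, not just the first. The error treats -(5 + 2) as -5 + 2, which equals -3 instead of -7.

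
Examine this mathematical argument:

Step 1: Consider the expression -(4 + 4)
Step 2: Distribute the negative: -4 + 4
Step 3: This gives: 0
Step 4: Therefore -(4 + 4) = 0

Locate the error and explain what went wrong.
Step 2: Distribute the negative: -4 + 4

Step 2 incorrectly distributes the negative sign. The correct distribution is -(4 + 4) = -4 - 4 = -8. The negative must be applied to both terms, not just the first. The error treats -(4 + 4) as -4 + 4, which equals 0 instead of -8.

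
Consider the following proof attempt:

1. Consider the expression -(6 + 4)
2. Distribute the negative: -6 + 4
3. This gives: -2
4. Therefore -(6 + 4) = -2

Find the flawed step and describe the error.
Step 2: Distribute the negative: -6 + 4

Step 2 incorrectly distributes the negative sign. The correct distribution is -(6 + 4) = -6 - 4 = -10. The negative must be applied to both terms, not just the first. The error treats -(6 + 4) as -6 + 4, which equals -2 instead of -10.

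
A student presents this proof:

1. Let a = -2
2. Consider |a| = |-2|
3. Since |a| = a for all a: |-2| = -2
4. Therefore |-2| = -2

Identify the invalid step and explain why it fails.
Step 3: Since |a| = a for all a: |-2| = -2

Step 3 incorrectly states that |a| = a for all a. The correct definition is |a| = a when a >= 0, and |a| = -a when a < 0. Since -2 < 0, we have |-2| = -(-2) = 2, not -2.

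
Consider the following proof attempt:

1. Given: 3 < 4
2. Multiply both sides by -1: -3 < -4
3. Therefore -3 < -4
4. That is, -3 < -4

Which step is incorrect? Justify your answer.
Step 2: Multiply both sides by -1: -3 < -4

Step 2 multiplies both sides by -1 but fails to reverse the inequality sign. When multiplying (or dividing) an inequality by a negative number, the direction must be reversed. Since 3 < 4, we should get -3 > -4, i.e., -3 > -4.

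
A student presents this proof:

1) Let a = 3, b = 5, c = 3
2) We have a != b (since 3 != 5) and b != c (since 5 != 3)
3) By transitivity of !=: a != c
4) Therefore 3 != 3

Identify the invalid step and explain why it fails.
Step 3: By transitivity of !=: a != c

Step 3 incorrectly applies transitivity to the '!=' relation. Transitivity states: if a R b and b R c, then a R c. However, '!=' is not transitive. Counterexample: 3 != 5 and 5 != 3, but 3 = 3 (both equal 3). Transitivity holds for relations like <, <=, =, but not for !=.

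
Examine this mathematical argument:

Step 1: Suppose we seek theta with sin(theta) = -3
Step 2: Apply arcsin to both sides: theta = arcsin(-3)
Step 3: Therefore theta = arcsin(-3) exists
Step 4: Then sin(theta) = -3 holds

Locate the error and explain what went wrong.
Step 2: Apply arcsin to both sides: theta = arcsin(-3)

Step 2 applies arcsin to -3. However, arcsin(x) is only defined for x in [-1, 1] because sin(theta) can only produce values in that range. Since |-3| > 1, arcsin(-3) is undefined. There is no angle whose sine equals -3.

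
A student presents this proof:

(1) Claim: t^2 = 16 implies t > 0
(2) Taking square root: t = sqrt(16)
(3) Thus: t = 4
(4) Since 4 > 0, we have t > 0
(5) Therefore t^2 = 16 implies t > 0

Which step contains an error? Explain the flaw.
Step 2: Taking square root: t = sqrt(16)

Step 2 takes the square root and assumes the positive root only. The equation t^2 = 16 actually has two solutions: t = 4 and t = -4. The proof silently assumes t > 0 without justification, then uses this assumption to conclude t > 0, which is circular. The counterexample t = -4 shows the claim is false.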